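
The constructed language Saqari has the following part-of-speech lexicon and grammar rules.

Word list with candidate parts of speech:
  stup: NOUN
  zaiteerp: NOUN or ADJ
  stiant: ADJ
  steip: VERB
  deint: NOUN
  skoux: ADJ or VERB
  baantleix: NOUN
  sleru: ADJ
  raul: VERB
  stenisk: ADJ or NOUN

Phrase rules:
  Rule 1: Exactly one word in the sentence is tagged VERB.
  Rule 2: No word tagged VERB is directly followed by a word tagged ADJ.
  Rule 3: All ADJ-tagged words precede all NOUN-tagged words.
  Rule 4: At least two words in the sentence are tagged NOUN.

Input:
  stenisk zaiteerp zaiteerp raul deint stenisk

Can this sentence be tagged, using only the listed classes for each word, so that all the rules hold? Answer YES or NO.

Candidates per position — 1:stenisk {ADJ,NOUN}; 2:zaiteerp {NOUN,ADJ}; 3:zaiteerp {NOUN,ADJ}; 4:raul {VERB}; 5:deint {NOUN}; 6:stenisk {ADJ,NOUN}.
One satisfying assignment: ADJ ADJ NOUN VERB NOUN NOUN.
Checking: rule 1 holds; rule 2 holds; rule 3 holds; rule 4 holds.

YES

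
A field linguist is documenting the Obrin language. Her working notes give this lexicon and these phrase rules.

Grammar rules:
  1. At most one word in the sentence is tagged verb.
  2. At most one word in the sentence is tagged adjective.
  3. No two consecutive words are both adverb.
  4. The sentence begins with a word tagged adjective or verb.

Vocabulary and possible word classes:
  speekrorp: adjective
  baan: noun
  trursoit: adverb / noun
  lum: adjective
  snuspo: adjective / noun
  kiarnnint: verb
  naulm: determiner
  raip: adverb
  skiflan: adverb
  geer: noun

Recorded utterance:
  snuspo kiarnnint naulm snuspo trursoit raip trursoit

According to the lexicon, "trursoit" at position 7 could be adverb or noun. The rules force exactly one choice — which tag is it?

Candidates per position — 1:snuspo {adjective,noun}; 2:kiarnnint {verb}; 3:naulm {determiner}; 4:snuspo {adjective,noun}; 5:trursoit {adverb,noun}; 6:raip {adverb}; 7:trursoit {adverb,noun}.
At position 1, choosing noun makes rule 4 impossible to satisfy; hence adjective.
At position 4, choosing adjective makes rule 2 impossible to satisfy; hence noun.
At position 5, choosing adverb makes rule 3 impossible to satisfy; hence noun.
At position 7, choosing adverb makes rule 3 impossible to satisfy; hence noun.
That leaves exactly one tagging: adjective verb determiner noun noun adverb noun.
Check: rule 1 ✓; rule 2 ✓; rule 3 ✓; rule 4 ✓.

noun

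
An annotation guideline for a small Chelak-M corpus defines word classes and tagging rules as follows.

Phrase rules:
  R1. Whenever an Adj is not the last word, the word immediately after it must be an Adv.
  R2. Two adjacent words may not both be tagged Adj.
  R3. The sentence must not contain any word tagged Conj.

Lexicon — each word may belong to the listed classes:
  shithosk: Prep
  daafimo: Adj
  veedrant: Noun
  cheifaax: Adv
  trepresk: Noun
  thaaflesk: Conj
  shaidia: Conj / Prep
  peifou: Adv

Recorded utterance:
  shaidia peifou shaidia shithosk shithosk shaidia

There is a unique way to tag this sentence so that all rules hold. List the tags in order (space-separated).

Prep Adv Prep Prep Prep Prep

Candidates per position — 1:shaidia {Conj,Prep}; 2:peifou {Adv}; 3:shaidia {Conj,Prep}; 4:shithosk {Prep}; 5:shithosk {Prep}; 6:shaidia {Conj,Prep}.
Word 1 cannot be Conj — rule 3 would then fail for every completion. It is Prep.
Word 3 cannot be Conj — rule 3 would then fail for every completion. It is Prep.
Word 6 cannot be Conj — rule 3 would then fail for every completion. It is Prep.
So the tagging must be: Prep Adv Prep Prep Prep Prep.
Check: rule 1 satisfied; rule 2 satisfied; rule 3 satisfied.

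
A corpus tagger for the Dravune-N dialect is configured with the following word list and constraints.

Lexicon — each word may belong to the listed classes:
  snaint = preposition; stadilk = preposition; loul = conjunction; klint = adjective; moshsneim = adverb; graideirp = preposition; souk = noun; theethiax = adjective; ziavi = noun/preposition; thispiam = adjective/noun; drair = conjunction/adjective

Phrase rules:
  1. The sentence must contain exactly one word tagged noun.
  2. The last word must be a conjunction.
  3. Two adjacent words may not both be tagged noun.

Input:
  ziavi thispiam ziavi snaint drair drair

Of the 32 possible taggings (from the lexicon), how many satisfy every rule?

6

Candidates per position — 1:ziavi {noun,preposition}; 2:thispiam {adjective,noun}; 3:ziavi {noun,preposition}; 4:snaint {preposition}; 5:drair {conjunction,adjective}; 6:drair {conjunction,adjective}.
There are 32 candidate sequences in total.
Checking each against the rules leaves 6 sequences.
Count = 6.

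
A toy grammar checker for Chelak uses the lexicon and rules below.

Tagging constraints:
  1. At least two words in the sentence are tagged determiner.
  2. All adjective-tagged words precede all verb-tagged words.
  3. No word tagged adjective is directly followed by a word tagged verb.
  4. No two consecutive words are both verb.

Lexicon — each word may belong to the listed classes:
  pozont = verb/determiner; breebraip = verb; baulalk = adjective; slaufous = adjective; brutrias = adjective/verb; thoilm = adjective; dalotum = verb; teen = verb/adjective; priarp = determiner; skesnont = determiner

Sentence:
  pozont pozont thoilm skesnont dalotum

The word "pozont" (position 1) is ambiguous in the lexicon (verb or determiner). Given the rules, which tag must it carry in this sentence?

Candidates per position — 1:pozont {verb,determiner}; 2:pozont {verb,determiner}; 3:thoilm {adjective}; 4:skesnont {determiner}; 5:dalotum {verb}.
If word 1 were verb, no tagging could satisfy rule 2; so word 1 is determiner.
If word 2 were verb, no tagging could satisfy rule 2; so word 2 is determiner.
That leaves exactly one tagging: determiner determiner adjective determiner verb.
Check: rule 1 ✓; rule 2 ✓; rule 3 ✓; rule 4 ✓.

determiner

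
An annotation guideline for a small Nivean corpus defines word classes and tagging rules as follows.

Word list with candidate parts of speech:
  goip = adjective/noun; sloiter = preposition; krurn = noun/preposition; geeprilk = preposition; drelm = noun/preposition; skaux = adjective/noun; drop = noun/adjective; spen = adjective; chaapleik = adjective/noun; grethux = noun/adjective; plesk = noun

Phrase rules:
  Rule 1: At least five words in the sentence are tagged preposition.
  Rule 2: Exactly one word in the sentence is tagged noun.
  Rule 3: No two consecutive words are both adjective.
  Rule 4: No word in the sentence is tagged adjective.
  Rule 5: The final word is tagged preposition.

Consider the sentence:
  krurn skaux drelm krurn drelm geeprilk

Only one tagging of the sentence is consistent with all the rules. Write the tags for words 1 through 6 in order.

preposition noun preposition preposition preposition preposition

Candidates per position — 1:krurn {noun,preposition}; 2:skaux {adjective,noun}; 3:drelm {noun,preposition}; 4:krurn {noun,preposition}; 5:drelm {noun,preposition}; 6:geeprilk {preposition}.
Position 1: noun is ruled out by rule 1; that leaves preposition.
Position 2: adjective is ruled out by rule 4; that leaves noun.
Position 3: noun is ruled out by rule 1; that leaves preposition.
Position 4: noun is ruled out by rule 1; that leaves preposition.
Position 5: noun is ruled out by rule 1; that leaves preposition.
The unique satisfying tagging is: preposition noun preposition preposition preposition preposition.
Check: rule 1 ok; rule 2 ok; rule 3 ok; rule 4 ok; rule 5 ok.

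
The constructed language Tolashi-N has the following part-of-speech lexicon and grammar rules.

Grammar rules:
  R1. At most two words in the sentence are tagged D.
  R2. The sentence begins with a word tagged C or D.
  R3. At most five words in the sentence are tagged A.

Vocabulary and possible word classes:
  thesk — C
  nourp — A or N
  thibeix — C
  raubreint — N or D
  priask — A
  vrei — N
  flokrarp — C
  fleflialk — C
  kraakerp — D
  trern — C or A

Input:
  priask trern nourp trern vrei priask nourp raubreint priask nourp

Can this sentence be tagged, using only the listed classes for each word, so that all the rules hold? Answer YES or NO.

NO

Candidates per position — 1:priask {A}; 2:trern {C,A}; 3:nourp {A,N}; 4:trern {C,A}; 5:vrei {N}; 6:priask {A}; 7:nourp {A,N}; 8:raubreint {N,D}; 9:priask {A}; 10:nourp {A,N}.
Rule 2 cannot be satisfied by any choice of tags from the lexicon.
So there is no consistent tagging.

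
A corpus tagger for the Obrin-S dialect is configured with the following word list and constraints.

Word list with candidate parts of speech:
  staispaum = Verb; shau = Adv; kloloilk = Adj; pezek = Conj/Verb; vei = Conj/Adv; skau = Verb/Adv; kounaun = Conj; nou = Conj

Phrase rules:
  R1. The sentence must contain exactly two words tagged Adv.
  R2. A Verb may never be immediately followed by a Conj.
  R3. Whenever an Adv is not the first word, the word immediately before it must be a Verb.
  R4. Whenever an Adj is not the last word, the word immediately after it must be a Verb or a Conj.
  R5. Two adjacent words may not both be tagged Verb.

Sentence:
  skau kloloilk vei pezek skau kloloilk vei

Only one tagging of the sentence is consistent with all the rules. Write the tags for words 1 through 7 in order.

Candidates per position — 1:skau {Verb,Adv}; 2:kloloilk {Adj}; 3:vei {Conj,Adv}; 4:pezek {Conj,Verb}; 5:skau {Verb,Adv}; 6:kloloilk {Adj}; 7:vei {Conj,Adv}.
Position 3: tagging it Adv would leave rule 3 unsatisfiable, so it must be Conj.
Position 7: tagging it Adv would leave rule 3 unsatisfiable, so it must be Conj.
Position 1: tagging it Verb would leave rule 1 unsatisfiable, so it must be Adv.
Position 5: tagging it Verb would leave rule 1 unsatisfiable, so it must be Adv.
Position 4: tagging it Conj would leave rule 3 unsatisfiable, so it must be Verb.
That leaves exactly one tagging: Adv Adj Conj Verb Adv Adj Conj.
Rule-by-rule: rule 1 ok; rule 2 ok; rule 3 ok; rule 4 ok; rule 5 ok.

Adv Adj Conj Verb Adv Adj Conj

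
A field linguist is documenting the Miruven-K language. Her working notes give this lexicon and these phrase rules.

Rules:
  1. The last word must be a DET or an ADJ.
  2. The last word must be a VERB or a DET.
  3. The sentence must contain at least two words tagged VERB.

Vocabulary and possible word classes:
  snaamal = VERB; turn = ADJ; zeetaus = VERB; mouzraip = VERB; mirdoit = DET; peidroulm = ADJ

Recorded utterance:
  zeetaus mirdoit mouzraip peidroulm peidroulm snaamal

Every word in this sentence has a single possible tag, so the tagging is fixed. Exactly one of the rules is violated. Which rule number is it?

1

Fixed tagging: VERB DET VERB ADJ ADJ VERB.
Checking each rule: R1 violated, R2 holds, R3 holds.
Only rule 1 fails.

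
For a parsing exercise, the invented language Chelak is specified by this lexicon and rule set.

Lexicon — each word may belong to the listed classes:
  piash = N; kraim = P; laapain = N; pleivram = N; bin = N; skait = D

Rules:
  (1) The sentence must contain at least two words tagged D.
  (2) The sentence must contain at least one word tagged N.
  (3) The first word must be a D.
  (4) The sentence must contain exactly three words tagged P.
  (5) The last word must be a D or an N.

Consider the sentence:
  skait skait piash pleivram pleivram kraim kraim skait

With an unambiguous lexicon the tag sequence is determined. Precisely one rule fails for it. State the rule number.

4

Fixed tagging: D D N N N P P D.
Checking each rule: R1 ✓, R2 ✓, R3 ✓, R4 ✗, R5 ✓.
Only rule 4 fails.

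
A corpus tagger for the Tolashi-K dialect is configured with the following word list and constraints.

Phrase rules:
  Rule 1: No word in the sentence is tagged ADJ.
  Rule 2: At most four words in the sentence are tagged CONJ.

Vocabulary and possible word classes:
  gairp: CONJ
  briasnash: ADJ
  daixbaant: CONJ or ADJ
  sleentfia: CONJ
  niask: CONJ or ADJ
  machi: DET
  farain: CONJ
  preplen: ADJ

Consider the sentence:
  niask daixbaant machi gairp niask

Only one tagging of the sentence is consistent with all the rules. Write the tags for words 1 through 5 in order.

Candidates per position — 1:niask {CONJ,ADJ}; 2:daixbaant {CONJ,ADJ}; 3:machi {DET}; 4:gairp {CONJ}; 5:niask {CONJ,ADJ}.
Position 1: tagging it ADJ would leave rule 1 unsatisfiable, so it must be CONJ.
Position 2: tagging it ADJ would leave rule 1 unsatisfiable, so it must be CONJ.
Position 5: tagging it ADJ would leave rule 1 unsatisfiable, so it must be CONJ.
The unique satisfying tagging is: CONJ CONJ DET CONJ CONJ.
Verifying each rule — rule 1 satisfied; rule 2 satisfied.

CONJ CONJ DET CONJ CONJ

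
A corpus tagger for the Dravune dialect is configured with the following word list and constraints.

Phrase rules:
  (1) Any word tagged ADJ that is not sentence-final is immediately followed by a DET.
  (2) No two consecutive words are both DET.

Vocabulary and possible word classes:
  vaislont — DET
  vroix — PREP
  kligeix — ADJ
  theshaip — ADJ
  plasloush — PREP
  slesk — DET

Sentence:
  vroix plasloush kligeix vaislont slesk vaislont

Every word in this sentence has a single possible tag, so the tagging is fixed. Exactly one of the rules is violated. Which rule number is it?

Fixed tagging: PREP PREP ADJ DET DET DET.
Rule check: R1 ok, R2 fails.
Only rule 2 fails.

2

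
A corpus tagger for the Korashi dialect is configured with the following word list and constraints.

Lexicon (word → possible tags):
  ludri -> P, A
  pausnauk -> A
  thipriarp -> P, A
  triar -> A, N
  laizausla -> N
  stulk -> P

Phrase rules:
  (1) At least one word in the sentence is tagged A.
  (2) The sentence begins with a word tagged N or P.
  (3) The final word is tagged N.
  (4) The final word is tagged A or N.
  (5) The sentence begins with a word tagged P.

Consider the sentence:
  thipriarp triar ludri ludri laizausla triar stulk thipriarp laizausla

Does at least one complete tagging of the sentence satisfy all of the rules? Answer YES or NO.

Candidates per position — 1:thipriarp {P,A}; 2:triar {A,N}; 3:ludri {P,A}; 4:ludri {P,A}; 5:laizausla {N}; 6:triar {A,N}; 7:stulk {P}; 8:thipriarp {P,A}; 9:laizausla {N}.
One satisfying assignment: P N A P N A P A N.
Checking: rule 1 ✓; rule 2 ✓; rule 3 ✓; rule 4 ✓; rule 5 ✓.

YES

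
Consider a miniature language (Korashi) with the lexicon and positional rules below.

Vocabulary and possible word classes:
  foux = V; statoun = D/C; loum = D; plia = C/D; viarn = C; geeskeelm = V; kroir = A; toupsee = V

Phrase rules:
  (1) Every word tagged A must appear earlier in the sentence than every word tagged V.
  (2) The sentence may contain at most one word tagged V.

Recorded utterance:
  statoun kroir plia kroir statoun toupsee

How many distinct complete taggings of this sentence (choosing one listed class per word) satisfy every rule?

Candidates per position — 1:statoun {D,C}; 2:kroir {A}; 3:plia {C,D}; 4:kroir {A}; 5:statoun {D,C}; 6:toupsee {V}.
There are 8 candidate sequences in total.
Checking each against the rules leaves 8 sequences.
Count = 8.

8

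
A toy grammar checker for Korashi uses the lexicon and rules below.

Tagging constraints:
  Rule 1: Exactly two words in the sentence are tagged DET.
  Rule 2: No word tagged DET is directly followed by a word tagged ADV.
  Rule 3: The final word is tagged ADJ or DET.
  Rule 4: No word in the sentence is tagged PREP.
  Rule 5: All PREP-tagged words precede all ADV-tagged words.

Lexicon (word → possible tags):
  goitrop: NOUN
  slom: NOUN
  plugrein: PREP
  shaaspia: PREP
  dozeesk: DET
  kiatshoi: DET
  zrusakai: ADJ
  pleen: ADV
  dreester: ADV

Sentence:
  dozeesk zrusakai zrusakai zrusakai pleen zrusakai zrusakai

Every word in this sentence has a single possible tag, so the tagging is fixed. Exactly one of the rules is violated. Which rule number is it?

Fixed tagging: DET ADJ ADJ ADJ ADV ADJ ADJ.
Checking each rule: R1 violated, R2 holds, R3 holds, R4 holds, R5 holds.
Only rule 1 fails.

1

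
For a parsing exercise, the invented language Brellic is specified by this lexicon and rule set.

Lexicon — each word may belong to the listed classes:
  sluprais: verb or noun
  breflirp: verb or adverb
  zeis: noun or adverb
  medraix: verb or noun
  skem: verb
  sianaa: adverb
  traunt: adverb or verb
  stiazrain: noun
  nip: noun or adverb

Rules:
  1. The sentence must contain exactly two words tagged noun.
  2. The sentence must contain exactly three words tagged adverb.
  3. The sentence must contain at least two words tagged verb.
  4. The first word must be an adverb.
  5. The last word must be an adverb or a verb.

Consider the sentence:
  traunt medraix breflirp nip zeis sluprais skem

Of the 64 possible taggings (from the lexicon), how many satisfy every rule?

5

Candidates per position — 1:traunt {adverb,verb}; 2:medraix {verb,noun}; 3:breflirp {verb,adverb}; 4:nip {noun,adverb}; 5:zeis {noun,adverb}; 6:sluprais {verb,noun}; 7:skem {verb}.
There are 64 candidate sequences in total.
The sequences that satisfy every rule: adverb verb adverb noun adverb noun verb; adverb verb adverb adverb noun noun verb; adverb noun verb adverb adverb noun verb; adverb noun adverb noun adverb verb verb; adverb noun adverb adverb noun verb verb.
Count = 5.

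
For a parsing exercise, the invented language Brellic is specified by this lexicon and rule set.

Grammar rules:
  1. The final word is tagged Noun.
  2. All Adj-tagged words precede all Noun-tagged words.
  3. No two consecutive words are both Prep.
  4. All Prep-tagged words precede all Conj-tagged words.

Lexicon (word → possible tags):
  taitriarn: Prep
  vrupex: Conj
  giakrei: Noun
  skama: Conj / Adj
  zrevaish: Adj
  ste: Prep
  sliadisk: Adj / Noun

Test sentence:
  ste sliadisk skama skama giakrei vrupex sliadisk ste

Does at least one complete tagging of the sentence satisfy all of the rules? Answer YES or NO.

Candidates per position — 1:ste {Prep}; 2:sliadisk {Adj,Noun}; 3:skama {Conj,Adj}; 4:skama {Conj,Adj}; 5:giakrei {Noun}; 6:vrupex {Conj}; 7:sliadisk {Adj,Noun}; 8:ste {Prep}.
Rule 1 cannot be satisfied by any choice of tags from the lexicon.
So there is no consistent tagging.

NO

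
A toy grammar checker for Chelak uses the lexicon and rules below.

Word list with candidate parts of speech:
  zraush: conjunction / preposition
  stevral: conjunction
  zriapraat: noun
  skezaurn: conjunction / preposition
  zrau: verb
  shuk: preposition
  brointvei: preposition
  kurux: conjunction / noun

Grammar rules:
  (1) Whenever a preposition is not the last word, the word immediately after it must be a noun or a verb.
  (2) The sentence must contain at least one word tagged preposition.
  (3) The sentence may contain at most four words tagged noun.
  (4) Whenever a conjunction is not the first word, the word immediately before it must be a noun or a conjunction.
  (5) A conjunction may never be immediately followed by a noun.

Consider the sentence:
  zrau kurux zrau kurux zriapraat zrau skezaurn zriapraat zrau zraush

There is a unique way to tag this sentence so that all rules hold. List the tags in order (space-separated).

Candidates per position — 1:zrau {verb}; 2:kurux {conjunction,noun}; 3:zrau {verb}; 4:kurux {conjunction,noun}; 5:zriapraat {noun}; 6:zrau {verb}; 7:skezaurn {conjunction,preposition}; 8:zriapraat {noun}; 9:zrau {verb}; 10:zraush {conjunction,preposition}.
Word 2 cannot be conjunction — rule 4 would then fail for every completion. It is noun.
Word 4 cannot be conjunction — rule 4 would then fail for every completion. It is noun.
Word 7 cannot be conjunction — rule 4 would then fail for every completion. It is preposition.
Word 10 cannot be conjunction — rule 4 would then fail for every completion. It is preposition.
So the tagging must be: verb noun verb noun noun verb preposition noun verb preposition.
Rule-by-rule: rule 1 ok; rule 2 ok; rule 3 ok; rule 4 ok; rule 5 ok.

verb noun verb noun noun verb preposition noun verb preposition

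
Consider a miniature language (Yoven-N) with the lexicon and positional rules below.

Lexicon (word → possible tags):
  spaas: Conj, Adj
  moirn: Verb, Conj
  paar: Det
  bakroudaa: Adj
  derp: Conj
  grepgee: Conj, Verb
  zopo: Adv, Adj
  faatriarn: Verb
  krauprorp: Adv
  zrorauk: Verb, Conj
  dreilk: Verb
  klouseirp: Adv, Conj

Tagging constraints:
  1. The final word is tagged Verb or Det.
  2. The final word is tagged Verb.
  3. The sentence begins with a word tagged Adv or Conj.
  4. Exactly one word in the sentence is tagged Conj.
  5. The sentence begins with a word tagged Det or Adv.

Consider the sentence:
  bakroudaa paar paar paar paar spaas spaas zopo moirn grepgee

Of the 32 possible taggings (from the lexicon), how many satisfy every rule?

Candidates per position — 1:bakroudaa {Adj}; 2:paar {Det}; 3:paar {Det}; 4:paar {Det}; 5:paar {Det}; 6:spaas {Conj,Adj}; 7:spaas {Conj,Adj}; 8:zopo {Adv,Adj}; 9:moirn {Verb,Conj}; 10:grepgee {Conj,Verb}.
There are 32 candidate sequences in total.
Rule 3 cannot be satisfied by any choice of tags from the lexicon.
So there is no consistent tagging.
Count = 0.

0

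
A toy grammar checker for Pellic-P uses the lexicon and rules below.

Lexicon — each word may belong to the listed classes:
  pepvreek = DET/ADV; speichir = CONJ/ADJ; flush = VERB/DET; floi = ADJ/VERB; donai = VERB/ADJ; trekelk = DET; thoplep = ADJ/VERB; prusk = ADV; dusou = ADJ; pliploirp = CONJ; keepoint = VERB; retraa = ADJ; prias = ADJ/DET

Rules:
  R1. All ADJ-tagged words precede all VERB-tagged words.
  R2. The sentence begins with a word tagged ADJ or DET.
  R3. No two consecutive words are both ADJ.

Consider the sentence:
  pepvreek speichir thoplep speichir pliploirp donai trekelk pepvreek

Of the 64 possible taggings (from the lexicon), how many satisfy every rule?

8

Candidates per position — 1:pepvreek {DET,ADV}; 2:speichir {CONJ,ADJ}; 3:thoplep {ADJ,VERB}; 4:speichir {CONJ,ADJ}; 5:pliploirp {CONJ}; 6:donai {VERB,ADJ}; 7:trekelk {DET}; 8:pepvreek {DET,ADV}.
There are 64 candidate sequences in total.
Checking each against the rules leaves 8 sequences.
Count = 8.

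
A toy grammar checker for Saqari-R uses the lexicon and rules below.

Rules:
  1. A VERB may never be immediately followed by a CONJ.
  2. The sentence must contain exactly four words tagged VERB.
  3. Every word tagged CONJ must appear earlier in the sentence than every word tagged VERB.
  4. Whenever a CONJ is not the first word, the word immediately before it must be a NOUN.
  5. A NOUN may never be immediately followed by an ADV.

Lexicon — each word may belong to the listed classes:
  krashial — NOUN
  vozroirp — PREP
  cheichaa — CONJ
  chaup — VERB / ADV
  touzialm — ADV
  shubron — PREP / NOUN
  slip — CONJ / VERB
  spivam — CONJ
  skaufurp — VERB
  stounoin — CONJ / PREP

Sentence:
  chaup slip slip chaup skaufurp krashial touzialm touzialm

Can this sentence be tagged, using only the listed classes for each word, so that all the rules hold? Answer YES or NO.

Candidates per position — 1:chaup {VERB,ADV}; 2:slip {CONJ,VERB}; 3:slip {CONJ,VERB}; 4:chaup {VERB,ADV}; 5:skaufurp {VERB}; 6:krashial {NOUN}; 7:touzialm {ADV}; 8:touzialm {ADV}.
Rule 5 cannot be satisfied by any choice of tags from the lexicon.
So there is no consistent tagging.

NO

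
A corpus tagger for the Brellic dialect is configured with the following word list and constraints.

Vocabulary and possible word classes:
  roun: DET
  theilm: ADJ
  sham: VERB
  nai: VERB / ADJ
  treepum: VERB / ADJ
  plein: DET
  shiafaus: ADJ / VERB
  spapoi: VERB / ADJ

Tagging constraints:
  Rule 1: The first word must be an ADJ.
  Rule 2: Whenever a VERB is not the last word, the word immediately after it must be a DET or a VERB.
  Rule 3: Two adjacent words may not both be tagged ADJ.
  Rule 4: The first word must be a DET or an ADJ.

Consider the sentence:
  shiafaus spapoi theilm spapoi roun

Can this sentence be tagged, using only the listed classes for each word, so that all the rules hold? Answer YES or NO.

NO

Candidates per position — 1:shiafaus {ADJ,VERB}; 2:spapoi {VERB,ADJ}; 3:theilm {ADJ}; 4:spapoi {VERB,ADJ}; 5:roun {DET}.
Every candidate sequence violates at least one rule; no consistent tagging exists.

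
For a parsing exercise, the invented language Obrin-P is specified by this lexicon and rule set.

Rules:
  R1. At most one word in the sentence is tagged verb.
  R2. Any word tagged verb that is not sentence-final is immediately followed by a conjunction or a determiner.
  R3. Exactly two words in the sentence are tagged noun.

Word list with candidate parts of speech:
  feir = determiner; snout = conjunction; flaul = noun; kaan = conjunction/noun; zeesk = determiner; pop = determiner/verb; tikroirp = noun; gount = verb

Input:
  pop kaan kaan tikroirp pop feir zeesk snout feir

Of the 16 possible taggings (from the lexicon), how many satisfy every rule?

5

Candidates per position — 1:pop {determiner,verb}; 2:kaan {conjunction,noun}; 3:kaan {conjunction,noun}; 4:tikroirp {noun}; 5:pop {determiner,verb}; 6:feir {determiner}; 7:zeesk {determiner}; 8:snout {conjunction}; 9:feir {determiner}.
There are 16 candidate sequences in total.
The sequences that satisfy every rule: determiner conjunction noun noun determiner determiner determiner conjunction determiner; determiner conjunction noun noun verb determiner determiner conjunction determiner; determiner noun conjunction noun determiner determiner determiner conjunction determiner; determiner noun conjunction noun verb determiner determiner conjunction determiner; verb conjunction noun noun determiner determiner determiner conjunction determiner.
Count = 5.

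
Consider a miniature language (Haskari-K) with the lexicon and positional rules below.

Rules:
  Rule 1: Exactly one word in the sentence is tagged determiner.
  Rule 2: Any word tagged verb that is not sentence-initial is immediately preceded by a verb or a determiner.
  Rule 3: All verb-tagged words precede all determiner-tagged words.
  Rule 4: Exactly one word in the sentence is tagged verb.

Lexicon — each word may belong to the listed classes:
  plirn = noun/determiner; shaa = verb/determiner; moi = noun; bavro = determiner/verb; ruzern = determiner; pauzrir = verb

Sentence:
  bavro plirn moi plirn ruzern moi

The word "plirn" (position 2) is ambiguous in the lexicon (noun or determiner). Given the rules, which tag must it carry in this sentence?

noun

Candidates per position — 1:bavro {determiner,verb}; 2:plirn {noun,determiner}; 3:moi {noun}; 4:plirn {noun,determiner}; 5:ruzern {determiner}; 6:moi {noun}.
Word 1 cannot be determiner — rule 1 would then fail for every completion. It is verb.
Word 2 cannot be determiner — rule 1 would then fail for every completion. It is noun.
Word 4 cannot be determiner — rule 1 would then fail for every completion. It is noun.
The unique satisfying tagging is: verb noun noun noun determiner noun.
Check: rule 1 satisfied; rule 2 satisfied; rule 3 satisfied; rule 4 satisfied.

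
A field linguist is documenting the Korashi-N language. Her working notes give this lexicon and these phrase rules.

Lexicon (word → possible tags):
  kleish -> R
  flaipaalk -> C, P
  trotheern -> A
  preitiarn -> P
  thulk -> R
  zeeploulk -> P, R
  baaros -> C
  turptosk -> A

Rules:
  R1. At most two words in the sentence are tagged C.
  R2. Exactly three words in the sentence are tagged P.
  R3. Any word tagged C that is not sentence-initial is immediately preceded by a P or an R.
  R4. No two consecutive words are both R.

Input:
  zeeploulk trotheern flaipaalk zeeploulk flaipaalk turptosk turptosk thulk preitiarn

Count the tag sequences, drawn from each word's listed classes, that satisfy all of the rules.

Candidates per position — 1:zeeploulk {P,R}; 2:trotheern {A}; 3:flaipaalk {C,P}; 4:zeeploulk {P,R}; 5:flaipaalk {C,P}; 6:turptosk {A}; 7:turptosk {A}; 8:thulk {R}; 9:preitiarn {P}.
There are 16 candidate sequences in total.
The sequences that satisfy every rule: P A P R C A A R P; R A P P C A A R P; R A P R P A A R P.
Count = 3.

3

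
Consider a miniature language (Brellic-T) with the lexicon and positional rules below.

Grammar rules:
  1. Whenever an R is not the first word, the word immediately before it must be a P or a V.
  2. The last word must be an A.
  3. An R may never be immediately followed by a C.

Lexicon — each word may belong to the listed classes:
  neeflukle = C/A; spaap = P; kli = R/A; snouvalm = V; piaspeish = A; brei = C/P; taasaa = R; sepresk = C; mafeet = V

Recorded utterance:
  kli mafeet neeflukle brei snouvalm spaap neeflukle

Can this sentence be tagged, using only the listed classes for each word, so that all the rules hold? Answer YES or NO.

Candidates per position — 1:kli {R,A}; 2:mafeet {V}; 3:neeflukle {C,A}; 4:brei {C,P}; 5:snouvalm {V}; 6:spaap {P}; 7:neeflukle {C,A}.
One satisfying assignment: A V A P V P A.
Check: rule 1 ✓; rule 2 ✓; rule 3 ✓.

YES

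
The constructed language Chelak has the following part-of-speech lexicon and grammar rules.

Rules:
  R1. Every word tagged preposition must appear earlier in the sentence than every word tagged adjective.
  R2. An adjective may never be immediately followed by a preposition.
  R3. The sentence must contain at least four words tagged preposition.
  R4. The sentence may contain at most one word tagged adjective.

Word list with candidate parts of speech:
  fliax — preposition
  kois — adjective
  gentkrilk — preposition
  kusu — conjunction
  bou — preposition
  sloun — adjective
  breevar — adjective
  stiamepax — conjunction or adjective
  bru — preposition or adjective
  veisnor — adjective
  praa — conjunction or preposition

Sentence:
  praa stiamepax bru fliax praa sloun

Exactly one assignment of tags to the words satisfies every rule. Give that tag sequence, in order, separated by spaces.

Candidates per position — 1:praa {conjunction,preposition}; 2:stiamepax {conjunction,adjective}; 3:bru {preposition,adjective}; 4:fliax {preposition}; 5:praa {conjunction,preposition}; 6:sloun {adjective}.
At position 1, choosing conjunction makes rule 3 impossible to satisfy; hence preposition.
At position 2, choosing adjective makes rule 1 impossible to satisfy; hence conjunction.
At position 3, choosing adjective makes rule 1 impossible to satisfy; hence preposition.
At position 5, choosing conjunction makes rule 3 impossible to satisfy; hence preposition.
The unique satisfying tagging is: preposition conjunction preposition preposition preposition adjective.
Verifying each rule — rule 1 ok; rule 2 ok; rule 3 ok; rule 4 ok.

preposition conjunction preposition preposition preposition adjective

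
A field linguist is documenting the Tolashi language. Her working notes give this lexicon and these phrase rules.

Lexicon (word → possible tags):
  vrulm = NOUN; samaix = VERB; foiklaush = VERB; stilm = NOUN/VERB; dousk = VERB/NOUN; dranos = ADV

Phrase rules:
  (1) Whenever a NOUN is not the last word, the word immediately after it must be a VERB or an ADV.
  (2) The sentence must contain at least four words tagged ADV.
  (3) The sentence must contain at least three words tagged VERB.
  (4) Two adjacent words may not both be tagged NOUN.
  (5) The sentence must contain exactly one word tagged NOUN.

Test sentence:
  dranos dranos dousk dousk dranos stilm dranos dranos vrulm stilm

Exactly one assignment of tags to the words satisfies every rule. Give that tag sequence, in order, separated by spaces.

ADV ADV VERB VERB ADV VERB ADV ADV NOUN VERB

Candidates per position — 1:dranos {ADV}; 2:dranos {ADV}; 3:dousk {VERB,NOUN}; 4:dousk {VERB,NOUN}; 5:dranos {ADV}; 6:stilm {NOUN,VERB}; 7:dranos {ADV}; 8:dranos {ADV}; 9:vrulm {NOUN}; 10:stilm {NOUN,VERB}.
If word 3 were NOUN, no tagging could satisfy rule 5; so word 3 is VERB.
If word 4 were NOUN, no tagging could satisfy rule 5; so word 4 is VERB.
If word 6 were NOUN, no tagging could satisfy rule 5; so word 6 is VERB.
If word 10 were NOUN, no tagging could satisfy rule 1; so word 10 is VERB.
The only consistent sequence is: ADV ADV VERB VERB ADV VERB ADV ADV NOUN VERB.
Checking: rule 1 satisfied; rule 2 satisfied; rule 3 satisfied; rule 4 satisfied; rule 5 satisfied.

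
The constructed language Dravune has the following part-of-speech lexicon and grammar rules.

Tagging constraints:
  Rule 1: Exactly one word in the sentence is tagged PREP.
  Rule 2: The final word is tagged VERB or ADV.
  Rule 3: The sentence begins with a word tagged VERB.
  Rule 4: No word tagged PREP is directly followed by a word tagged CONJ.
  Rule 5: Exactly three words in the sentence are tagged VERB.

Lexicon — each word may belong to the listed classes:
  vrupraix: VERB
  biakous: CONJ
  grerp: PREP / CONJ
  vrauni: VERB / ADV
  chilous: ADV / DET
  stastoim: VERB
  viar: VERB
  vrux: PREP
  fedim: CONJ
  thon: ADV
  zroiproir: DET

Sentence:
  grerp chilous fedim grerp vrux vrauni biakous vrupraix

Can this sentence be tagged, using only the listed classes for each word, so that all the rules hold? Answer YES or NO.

Candidates per position — 1:grerp {PREP,CONJ}; 2:chilous {ADV,DET}; 3:fedim {CONJ}; 4:grerp {PREP,CONJ}; 5:vrux {PREP}; 6:vrauni {VERB,ADV}; 7:biakous {CONJ}; 8:vrupraix {VERB}.
Rule 3 cannot be satisfied by any choice of tags from the lexicon.
So there is no consistent tagging.

NO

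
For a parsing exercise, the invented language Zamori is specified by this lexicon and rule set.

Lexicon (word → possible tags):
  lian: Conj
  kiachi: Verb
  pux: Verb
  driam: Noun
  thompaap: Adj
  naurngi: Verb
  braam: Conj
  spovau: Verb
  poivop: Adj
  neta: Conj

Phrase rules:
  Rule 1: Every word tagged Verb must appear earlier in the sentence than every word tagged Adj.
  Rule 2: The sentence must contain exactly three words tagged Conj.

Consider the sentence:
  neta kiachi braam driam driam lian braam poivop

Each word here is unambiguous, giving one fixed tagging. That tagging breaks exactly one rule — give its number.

2

Fixed tagging: Conj Verb Conj Noun Noun Conj Conj Adj.
Applying the rules: R1 ok, R2 fails.
Only rule 2 fails.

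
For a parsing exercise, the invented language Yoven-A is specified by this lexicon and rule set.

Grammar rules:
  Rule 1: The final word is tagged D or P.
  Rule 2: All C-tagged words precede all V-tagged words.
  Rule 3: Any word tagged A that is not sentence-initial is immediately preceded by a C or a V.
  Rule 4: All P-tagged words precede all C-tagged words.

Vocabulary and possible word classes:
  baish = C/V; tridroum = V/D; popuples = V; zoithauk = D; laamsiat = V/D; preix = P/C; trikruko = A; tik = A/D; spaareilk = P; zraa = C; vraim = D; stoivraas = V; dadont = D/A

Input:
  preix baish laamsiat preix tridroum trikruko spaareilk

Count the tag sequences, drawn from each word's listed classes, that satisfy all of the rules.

2

Candidates per position — 1:preix {P,C}; 2:baish {C,V}; 3:laamsiat {V,D}; 4:preix {P,C}; 5:tridroum {V,D}; 6:trikruko {A}; 7:spaareilk {P}.
There are 32 candidate sequences in total.
The sequences that satisfy every rule: P V V P V A P; P V D P V A P.
Count = 2.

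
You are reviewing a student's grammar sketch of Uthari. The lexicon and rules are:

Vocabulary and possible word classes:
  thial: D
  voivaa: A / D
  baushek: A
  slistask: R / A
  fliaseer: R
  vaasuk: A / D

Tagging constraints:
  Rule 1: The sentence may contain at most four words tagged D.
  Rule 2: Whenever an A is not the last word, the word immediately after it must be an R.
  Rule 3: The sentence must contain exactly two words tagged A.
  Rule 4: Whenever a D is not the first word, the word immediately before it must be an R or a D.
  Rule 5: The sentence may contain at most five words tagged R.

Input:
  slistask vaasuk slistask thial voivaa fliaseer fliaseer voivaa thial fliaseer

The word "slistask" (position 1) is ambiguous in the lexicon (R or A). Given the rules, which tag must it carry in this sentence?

Candidates per position — 1:slistask {R,A}; 2:vaasuk {A,D}; 3:slistask {R,A}; 4:thial {D}; 5:voivaa {A,D}; 6:fliaseer {R}; 7:fliaseer {R}; 8:voivaa {A,D}; 9:thial {D}; 10:fliaseer {R}.
Position 1: A is ruled out by rule 2; that leaves R.
Position 3: A is ruled out by rule 2; that leaves R.
Position 8: A is ruled out by rule 2; that leaves D.
Position 2: D is ruled out by rule 3; that leaves A.
Position 5: D is ruled out by rule 3; that leaves A.
That leaves exactly one tagging: R A R D A R R D D R.
Checking: rule 1 ok; rule 2 ok; rule 3 ok; rule 4 ok; rule 5 ok.

R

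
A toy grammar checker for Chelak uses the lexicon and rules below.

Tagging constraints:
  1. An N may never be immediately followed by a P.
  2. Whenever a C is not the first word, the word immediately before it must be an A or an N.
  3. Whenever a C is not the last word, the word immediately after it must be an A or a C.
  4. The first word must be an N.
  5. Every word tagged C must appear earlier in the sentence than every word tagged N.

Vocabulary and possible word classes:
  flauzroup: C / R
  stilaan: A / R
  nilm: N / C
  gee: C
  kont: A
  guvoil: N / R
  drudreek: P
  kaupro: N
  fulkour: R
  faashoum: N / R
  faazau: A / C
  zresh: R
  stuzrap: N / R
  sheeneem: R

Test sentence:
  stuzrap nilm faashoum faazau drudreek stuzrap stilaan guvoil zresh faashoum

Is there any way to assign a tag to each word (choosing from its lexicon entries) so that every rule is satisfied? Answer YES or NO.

YES

Candidates per position — 1:stuzrap {N,R}; 2:nilm {N,C}; 3:faashoum {N,R}; 4:faazau {A,C}; 5:drudreek {P}; 6:stuzrap {N,R}; 7:stilaan {A,R}; 8:guvoil {N,R}; 9:zresh {R}; 10:faashoum {N,R}.
One satisfying assignment: N N R A P R A N R N.
Check: rule 1 ok; rule 2 ok; rule 3 ok; rule 4 ok; rule 5 ok.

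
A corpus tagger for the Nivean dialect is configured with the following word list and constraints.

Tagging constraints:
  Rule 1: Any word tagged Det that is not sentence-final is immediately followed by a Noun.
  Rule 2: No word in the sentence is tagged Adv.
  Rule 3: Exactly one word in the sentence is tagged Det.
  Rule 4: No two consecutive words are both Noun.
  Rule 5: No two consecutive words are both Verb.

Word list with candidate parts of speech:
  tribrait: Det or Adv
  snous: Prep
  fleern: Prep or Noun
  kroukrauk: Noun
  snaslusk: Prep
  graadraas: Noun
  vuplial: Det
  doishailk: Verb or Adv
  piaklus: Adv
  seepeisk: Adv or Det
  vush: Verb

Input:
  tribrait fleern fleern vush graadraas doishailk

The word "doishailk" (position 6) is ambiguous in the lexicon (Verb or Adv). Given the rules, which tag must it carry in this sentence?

Verb

Candidates per position — 1:tribrait {Det,Adv}; 2:fleern {Prep,Noun}; 3:fleern {Prep,Noun}; 4:vush {Verb}; 5:graadraas {Noun}; 6:doishailk {Verb,Adv}.
Word 1 cannot be Adv — rule 2 would then fail for every completion. It is Det.
Word 2 cannot be Prep — rule 1 would then fail for every completion. It is Noun.
Word 3 cannot be Noun — rule 4 would then fail for every completion. It is Prep.
Word 6 cannot be Adv — rule 2 would then fail for every completion. It is Verb.
So the tagging must be: Det Noun Prep Verb Noun Verb.
Rule-by-rule: rule 1 ok; rule 2 ok; rule 3 ok; rule 4 ok; rule 5 ok.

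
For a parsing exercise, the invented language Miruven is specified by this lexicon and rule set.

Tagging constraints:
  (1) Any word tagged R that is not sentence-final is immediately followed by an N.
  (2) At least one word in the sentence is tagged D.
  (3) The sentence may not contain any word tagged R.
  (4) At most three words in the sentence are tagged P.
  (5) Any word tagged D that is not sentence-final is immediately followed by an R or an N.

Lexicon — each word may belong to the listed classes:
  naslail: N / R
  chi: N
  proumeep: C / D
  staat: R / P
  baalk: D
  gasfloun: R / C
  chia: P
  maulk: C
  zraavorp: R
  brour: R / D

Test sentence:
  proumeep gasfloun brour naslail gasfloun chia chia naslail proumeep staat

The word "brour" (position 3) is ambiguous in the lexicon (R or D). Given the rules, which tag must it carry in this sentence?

Candidates per position — 1:proumeep {C,D}; 2:gasfloun {R,C}; 3:brour {R,D}; 4:naslail {N,R}; 5:gasfloun {R,C}; 6:chia {P}; 7:chia {P}; 8:naslail {N,R}; 9:proumeep {C,D}; 10:staat {R,P}.
If word 2 were R, no tagging could satisfy rule 1; so word 2 is C.
If word 3 were R, no tagging could satisfy rule 3; so word 3 is D.
If word 4 were R, no tagging could satisfy rule 1; so word 4 is N.
If word 5 were R, no tagging could satisfy rule 1; so word 5 is C.
If word 8 were R, no tagging could satisfy rule 1; so word 8 is N.
If word 10 were R, no tagging could satisfy rule 3; so word 10 is P.
If word 1 were D, no tagging could satisfy rule 5; so word 1 is C.
If word 9 were D, no tagging could satisfy rule 5; so word 9 is C.
That leaves exactly one tagging: C C D N C P P N C P.
Verifying each rule — rule 1 satisfied; rule 2 satisfied; rule 3 satisfied; rule 4 satisfied; rule 5 satisfied.

D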